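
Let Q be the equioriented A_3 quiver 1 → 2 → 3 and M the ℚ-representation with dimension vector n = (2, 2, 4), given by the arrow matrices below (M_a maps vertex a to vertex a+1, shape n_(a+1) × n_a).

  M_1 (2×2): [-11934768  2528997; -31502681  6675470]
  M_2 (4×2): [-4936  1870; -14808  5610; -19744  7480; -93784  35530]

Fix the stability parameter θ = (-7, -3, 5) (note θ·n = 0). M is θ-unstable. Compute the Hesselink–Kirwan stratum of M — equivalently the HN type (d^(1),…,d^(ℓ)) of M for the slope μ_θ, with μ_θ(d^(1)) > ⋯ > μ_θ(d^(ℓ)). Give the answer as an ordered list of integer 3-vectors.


Barcode: M ≅ I[1,2], I[1,3], I[3,3]^3. HN layers by μ_θ (3 steps, strictly decreasing):
  μ^(1)=5; μ^(2)=-3; μ^(3)=-7

((0, 0, 4); (0, 2, 0); (2, 0, 0))


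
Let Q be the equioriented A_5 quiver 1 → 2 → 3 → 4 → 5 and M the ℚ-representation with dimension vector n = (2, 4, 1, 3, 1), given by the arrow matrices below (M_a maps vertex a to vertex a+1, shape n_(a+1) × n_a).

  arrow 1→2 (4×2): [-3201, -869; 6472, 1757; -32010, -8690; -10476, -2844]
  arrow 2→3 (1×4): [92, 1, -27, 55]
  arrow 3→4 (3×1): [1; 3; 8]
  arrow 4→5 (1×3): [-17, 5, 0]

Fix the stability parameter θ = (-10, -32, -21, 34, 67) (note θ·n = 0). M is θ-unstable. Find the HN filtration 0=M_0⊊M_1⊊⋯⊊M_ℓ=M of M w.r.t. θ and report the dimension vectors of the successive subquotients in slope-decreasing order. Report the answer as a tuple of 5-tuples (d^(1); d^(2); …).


Via rank(M_{q-1}∘⋯∘M_p): M ≅ I[1,2], I[1,5], I[2,2]^2, I[4,4]^2.
μ_θ-semistable layers: μ^(1)=67; μ^(2)=34; μ^(3)=-21; μ^(4)=-32

((0, 0, 0, 0, 1); (0, 0, 0, 3, 0); (2, 2, 1, 0, 0); (0, 2, 0, 0, 0))


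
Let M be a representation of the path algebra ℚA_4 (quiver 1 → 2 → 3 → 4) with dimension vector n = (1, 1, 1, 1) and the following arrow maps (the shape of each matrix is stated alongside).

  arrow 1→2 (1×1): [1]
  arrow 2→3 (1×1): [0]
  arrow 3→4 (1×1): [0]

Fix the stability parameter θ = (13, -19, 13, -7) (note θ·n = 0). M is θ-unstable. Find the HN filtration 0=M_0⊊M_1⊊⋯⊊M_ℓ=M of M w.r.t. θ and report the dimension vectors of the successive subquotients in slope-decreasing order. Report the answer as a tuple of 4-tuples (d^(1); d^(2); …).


Via rank(M_{q-1}∘⋯∘M_p): M ≅ I[1,2], I[3,3], I[4,4].
μ_θ-semistable layers: μ^(1)=13; μ^(2)=-3; μ^(3)=-7

((0, 0, 1, 0); (1, 1, 0, 0); (0, 0, 0, 1))


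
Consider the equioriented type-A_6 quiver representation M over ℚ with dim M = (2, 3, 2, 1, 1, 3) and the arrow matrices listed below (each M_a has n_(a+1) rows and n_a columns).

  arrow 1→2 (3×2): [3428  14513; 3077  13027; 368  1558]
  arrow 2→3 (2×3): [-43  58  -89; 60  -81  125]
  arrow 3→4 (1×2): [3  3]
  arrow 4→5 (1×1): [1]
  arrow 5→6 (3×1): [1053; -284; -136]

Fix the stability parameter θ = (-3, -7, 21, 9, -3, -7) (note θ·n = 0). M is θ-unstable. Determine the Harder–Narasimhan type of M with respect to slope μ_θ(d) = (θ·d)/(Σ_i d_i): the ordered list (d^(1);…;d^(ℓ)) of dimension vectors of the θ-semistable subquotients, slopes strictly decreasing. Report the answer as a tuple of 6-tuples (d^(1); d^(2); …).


Via rank(M_{q-1}∘⋯∘M_p): M ≅ I[1,3], I[1,6], I[2,2], I[6,6]^2.
μ_θ-semistable layers: μ^(1)=21; μ^(2)=5; μ^(3)=-5; μ^(4)=-7

((0, 0, 1, 0, 0, 0); (0, 0, 1, 1, 1, 1); (2, 2, 0, 0, 0, 0); (0, 1, 0, 0, 0, 2))


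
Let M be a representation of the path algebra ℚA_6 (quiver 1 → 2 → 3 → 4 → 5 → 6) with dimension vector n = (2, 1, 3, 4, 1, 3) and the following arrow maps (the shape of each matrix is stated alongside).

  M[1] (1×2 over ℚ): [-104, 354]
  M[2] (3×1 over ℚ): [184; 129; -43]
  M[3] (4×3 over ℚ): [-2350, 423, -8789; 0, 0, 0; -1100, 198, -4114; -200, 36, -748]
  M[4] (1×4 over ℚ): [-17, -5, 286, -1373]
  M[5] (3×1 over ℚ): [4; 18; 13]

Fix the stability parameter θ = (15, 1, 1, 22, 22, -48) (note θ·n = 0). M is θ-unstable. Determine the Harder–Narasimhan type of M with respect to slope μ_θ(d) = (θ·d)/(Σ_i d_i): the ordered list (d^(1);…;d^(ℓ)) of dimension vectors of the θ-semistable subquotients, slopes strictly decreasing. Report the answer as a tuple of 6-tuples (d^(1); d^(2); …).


Barcode: M ≅ I[1,1], I[1,6], I[3,3]^2, I[4,4]^3, I[6,6]^2. HN layers by μ_θ (5 steps, strictly decreasing):
  μ^(1)=22; μ^(2)=15; μ^(3)=13/6; μ^(4)=1; μ^(5)=-48

((0, 0, 0, 3, 0, 0); (1, 0, 0, 0, 0, 0); (1, 1, 1, 1, 1, 1); (0, 0, 2, 0, 0, 0); (0, 0, 0, 0, 0, 2))


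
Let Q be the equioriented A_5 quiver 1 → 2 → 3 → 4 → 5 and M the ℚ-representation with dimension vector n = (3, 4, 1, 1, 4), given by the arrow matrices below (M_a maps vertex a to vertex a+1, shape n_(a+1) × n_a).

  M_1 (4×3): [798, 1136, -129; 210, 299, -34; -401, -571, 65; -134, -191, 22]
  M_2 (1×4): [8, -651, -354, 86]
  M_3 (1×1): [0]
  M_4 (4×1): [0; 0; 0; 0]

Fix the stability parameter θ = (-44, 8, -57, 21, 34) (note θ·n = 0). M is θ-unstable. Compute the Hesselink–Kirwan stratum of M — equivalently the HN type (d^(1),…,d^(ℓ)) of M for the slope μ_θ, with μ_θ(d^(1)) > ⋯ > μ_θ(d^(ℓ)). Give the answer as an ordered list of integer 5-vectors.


Via rank(M_{q-1}∘⋯∘M_p): M ≅ I[1,2]^2, I[1,3], I[2,2], I[4,4], I[5,5]^4.
μ_θ-semistable layers: μ^(1)=34; μ^(2)=21; μ^(3)=8; μ^(4)=-49/2; μ^(5)=-44

((0, 0, 0, 0, 4); (0, 0, 0, 1, 0); (0, 3, 0, 0, 0); (0, 1, 1, 0, 0); (3, 0, 0, 0, 0))


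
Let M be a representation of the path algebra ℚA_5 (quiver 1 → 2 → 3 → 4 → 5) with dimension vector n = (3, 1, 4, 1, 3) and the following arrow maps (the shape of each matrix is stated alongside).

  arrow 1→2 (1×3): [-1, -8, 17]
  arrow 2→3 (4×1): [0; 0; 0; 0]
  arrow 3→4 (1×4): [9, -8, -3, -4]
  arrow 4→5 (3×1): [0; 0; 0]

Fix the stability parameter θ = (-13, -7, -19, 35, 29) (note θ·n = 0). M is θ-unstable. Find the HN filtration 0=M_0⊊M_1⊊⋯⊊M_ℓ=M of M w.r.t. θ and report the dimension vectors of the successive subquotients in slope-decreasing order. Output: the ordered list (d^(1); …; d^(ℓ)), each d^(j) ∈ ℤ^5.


Via rank(M_{q-1}∘⋯∘M_p): M ≅ I[1,1]^2, I[1,2], I[3,3]^3, I[3,4], I[5,5]^3.
μ_θ-semistable layers: μ^(1)=35; μ^(2)=29; μ^(3)=-7; μ^(4)=-13; μ^(5)=-19

((0, 0, 0, 1, 0); (0, 0, 0, 0, 3); (0, 1, 0, 0, 0); (3, 0, 0, 0, 0); (0, 0, 4, 0, 0))


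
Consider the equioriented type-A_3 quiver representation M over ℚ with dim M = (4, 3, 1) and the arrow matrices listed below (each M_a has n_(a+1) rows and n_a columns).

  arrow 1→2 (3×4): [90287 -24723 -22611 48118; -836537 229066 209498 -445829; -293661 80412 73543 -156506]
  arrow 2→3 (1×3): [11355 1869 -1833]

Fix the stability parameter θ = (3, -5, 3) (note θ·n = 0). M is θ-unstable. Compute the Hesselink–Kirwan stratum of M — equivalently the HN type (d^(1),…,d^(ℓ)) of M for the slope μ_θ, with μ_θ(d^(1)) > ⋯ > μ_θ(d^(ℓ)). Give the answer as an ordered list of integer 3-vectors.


Interval decomposition of M: I[1,1], I[1,2]^2, I[1,3].
HN type (ℓ=2): μ^(1)=3; μ^(2)=-1

((1, 0, 1); (3, 3, 0))


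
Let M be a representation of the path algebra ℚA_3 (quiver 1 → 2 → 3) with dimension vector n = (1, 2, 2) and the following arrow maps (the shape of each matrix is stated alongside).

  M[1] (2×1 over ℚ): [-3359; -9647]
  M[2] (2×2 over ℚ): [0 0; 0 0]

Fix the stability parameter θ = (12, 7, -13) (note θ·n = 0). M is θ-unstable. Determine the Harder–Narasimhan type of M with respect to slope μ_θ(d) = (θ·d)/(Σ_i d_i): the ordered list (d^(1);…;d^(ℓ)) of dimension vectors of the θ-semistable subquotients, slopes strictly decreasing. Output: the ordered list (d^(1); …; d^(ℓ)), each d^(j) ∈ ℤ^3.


Via rank(M_{q-1}∘⋯∘M_p): M ≅ I[1,2], I[2,2], I[3,3]^2.
μ_θ-semistable layers: μ^(1)=19/2; μ^(2)=7; μ^(3)=-13

((1, 1, 0); (0, 1, 0); (0, 0, 2))


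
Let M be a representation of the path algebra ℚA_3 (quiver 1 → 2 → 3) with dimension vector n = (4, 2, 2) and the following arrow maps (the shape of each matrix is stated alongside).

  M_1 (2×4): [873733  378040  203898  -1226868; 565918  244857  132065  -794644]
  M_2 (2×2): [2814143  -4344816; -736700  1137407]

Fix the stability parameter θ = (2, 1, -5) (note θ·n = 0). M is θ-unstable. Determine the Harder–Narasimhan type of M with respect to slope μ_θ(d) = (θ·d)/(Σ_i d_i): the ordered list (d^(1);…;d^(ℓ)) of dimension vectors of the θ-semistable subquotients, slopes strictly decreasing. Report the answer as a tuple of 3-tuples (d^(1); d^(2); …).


Barcode: M ≅ I[1,1]^2, I[1,3]^2. HN layers by μ_θ (2 steps, strictly decreasing):
  μ^(1)=2; μ^(2)=-2/3

((2, 0, 0); (2, 2, 2))


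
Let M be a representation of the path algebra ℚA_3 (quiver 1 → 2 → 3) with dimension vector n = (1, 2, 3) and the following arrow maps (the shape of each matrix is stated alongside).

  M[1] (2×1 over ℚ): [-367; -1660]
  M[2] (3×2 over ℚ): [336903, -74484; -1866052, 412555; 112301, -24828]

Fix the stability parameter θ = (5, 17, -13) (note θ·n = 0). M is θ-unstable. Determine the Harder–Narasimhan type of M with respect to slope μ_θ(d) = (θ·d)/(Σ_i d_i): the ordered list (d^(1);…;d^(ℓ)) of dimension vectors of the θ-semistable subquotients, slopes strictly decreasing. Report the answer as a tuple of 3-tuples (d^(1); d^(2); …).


Barcode: M ≅ I[1,3], I[2,3], I[3,3]. HN layers by μ_θ (3 steps, strictly decreasing):
  μ^(1)=3; μ^(2)=2; μ^(3)=-13

((1, 1, 1); (0, 1, 1); (0, 0, 1))


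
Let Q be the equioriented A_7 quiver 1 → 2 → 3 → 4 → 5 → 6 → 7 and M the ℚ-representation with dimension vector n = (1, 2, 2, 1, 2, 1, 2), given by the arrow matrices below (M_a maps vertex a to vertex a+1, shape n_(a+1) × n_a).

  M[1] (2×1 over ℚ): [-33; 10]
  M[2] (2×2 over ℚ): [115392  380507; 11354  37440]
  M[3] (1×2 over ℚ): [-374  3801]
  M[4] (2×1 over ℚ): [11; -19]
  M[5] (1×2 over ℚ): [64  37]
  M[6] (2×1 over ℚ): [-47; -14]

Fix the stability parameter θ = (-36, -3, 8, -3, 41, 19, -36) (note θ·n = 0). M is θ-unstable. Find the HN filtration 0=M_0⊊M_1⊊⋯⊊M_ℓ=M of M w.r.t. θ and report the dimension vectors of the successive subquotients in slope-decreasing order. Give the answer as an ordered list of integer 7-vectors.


Barcode: M ≅ I[1,7], I[2,3], I[5,5], I[7,7]. HN layers by μ_θ (5 steps, strictly decreasing):
  μ^(1)=41; μ^(2)=8; μ^(3)=5/2; μ^(4)=-3; μ^(5)=-36

((0, 0, 0, 0, 1, 0, 0); (0, 0, 1, 0, 1, 1, 1); (0, 0, 1, 1, 0, 0, 0); (0, 2, 0, 0, 0, 0, 0); (1, 0, 0, 0, 0, 0, 1))


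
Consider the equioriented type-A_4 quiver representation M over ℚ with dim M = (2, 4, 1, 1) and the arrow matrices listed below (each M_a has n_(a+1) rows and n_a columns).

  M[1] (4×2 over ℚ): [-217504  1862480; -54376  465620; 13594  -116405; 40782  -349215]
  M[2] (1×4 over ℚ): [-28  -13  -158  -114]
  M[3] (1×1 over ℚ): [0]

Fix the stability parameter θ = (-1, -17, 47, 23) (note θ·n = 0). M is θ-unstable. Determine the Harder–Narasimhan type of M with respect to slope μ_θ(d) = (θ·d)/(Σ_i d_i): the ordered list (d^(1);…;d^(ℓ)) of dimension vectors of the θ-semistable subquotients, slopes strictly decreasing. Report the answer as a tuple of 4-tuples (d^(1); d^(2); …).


Via rank(M_{q-1}∘⋯∘M_p): M ≅ I[1,1], I[1,2], I[2,2]^2, I[2,3], I[4,4].
μ_θ-semistable layers: μ^(1)=47; μ^(2)=23; μ^(3)=-1; μ^(4)=-9; μ^(5)=-17

((0, 0, 1, 0); (0, 0, 0, 1); (1, 0, 0, 0); (1, 1, 0, 0); (0, 3, 0, 0))


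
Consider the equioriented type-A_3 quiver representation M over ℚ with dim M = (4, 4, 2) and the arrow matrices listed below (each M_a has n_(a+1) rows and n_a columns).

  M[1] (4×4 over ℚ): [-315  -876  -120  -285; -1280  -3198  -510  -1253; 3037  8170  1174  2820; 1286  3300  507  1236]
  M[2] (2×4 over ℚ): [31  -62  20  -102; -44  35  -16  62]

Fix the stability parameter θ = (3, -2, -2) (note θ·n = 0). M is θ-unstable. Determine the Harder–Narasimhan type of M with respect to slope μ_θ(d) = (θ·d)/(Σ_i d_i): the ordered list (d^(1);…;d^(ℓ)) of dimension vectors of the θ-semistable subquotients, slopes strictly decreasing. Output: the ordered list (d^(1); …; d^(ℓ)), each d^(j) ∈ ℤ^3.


Interval decomposition of M: I[1,1], I[1,2], I[1,3]^2, I[2,2].
HN type (ℓ=4): μ^(1)=3; μ^(2)=1/2; μ^(3)=-1/3; μ^(4)=-2

((1, 0, 0); (1, 1, 0); (2, 2, 2); (0, 1, 0))


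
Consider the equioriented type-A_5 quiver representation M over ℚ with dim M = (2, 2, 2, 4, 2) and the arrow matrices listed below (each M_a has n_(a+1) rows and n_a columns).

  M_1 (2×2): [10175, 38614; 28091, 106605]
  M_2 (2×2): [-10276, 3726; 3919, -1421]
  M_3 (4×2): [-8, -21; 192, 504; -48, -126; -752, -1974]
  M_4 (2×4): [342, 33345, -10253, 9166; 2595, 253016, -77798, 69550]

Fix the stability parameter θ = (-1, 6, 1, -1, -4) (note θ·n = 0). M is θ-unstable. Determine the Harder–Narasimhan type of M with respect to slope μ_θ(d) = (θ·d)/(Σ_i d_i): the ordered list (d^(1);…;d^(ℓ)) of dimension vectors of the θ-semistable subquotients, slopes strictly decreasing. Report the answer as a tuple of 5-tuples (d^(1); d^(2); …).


Via rank(M_{q-1}∘⋯∘M_p): M ≅ I[1,3], I[1,5], I[4,4]^2, I[4,5].
μ_θ-semistable layers: μ^(1)=7/2; μ^(2)=1/2; μ^(3)=-1; μ^(4)=-5/2

((0, 1, 1, 0, 0); (0, 1, 1, 1, 1); (2, 0, 0, 2, 0); (0, 0, 0, 1, 1))


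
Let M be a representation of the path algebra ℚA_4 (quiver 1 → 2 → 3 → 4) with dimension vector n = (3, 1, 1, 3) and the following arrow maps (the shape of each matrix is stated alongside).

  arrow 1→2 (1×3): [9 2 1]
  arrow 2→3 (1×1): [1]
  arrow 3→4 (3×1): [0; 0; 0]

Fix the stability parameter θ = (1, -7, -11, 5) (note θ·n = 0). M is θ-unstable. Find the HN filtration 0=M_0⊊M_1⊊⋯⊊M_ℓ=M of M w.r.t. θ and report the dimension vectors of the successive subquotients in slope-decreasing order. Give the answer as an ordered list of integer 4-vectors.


Via rank(M_{q-1}∘⋯∘M_p): M ≅ I[1,1]^2, I[1,3], I[4,4]^3.
μ_θ-semistable layers: μ^(1)=5; μ^(2)=1; μ^(3)=-17/3

((0, 0, 0, 3); (2, 0, 0, 0); (1, 1, 1, 0))


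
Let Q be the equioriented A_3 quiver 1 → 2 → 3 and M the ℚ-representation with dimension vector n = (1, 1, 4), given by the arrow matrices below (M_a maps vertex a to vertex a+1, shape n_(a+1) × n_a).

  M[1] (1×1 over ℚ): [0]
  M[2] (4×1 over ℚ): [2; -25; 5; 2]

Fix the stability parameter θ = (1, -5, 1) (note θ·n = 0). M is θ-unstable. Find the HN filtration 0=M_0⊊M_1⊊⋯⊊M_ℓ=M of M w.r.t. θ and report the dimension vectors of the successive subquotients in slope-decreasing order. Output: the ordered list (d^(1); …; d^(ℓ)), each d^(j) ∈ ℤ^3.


Barcode: M ≅ I[1,1], I[2,3], I[3,3]^3. HN layers by μ_θ (2 steps, strictly decreasing):
  μ^(1)=1; μ^(2)=-5

((1, 0, 4); (0, 1, 0))


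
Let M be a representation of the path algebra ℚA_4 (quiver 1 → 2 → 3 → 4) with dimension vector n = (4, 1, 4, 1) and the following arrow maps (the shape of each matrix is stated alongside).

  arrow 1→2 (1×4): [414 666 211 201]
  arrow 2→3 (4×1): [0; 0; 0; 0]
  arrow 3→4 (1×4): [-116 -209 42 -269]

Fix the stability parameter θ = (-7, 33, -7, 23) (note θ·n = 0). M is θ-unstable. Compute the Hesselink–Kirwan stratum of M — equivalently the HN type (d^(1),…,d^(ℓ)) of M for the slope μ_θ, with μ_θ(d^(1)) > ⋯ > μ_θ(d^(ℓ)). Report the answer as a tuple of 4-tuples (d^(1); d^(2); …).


Barcode: M ≅ I[1,1]^3, I[1,2], I[3,3]^3, I[3,4]. HN layers by μ_θ (3 steps, strictly decreasing):
  μ^(1)=33; μ^(2)=23; μ^(3)=-7

((0, 1, 0, 0); (0, 0, 0, 1); (4, 0, 4, 0))


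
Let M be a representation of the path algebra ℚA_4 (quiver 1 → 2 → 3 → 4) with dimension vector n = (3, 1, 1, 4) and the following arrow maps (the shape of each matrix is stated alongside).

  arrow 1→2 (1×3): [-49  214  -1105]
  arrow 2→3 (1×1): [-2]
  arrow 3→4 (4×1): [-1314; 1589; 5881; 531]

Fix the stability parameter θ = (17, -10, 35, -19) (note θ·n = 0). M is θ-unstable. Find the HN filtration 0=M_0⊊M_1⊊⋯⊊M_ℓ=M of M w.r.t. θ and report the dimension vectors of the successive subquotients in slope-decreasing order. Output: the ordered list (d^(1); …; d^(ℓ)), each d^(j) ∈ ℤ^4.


Barcode: M ≅ I[1,1]^2, I[1,4], I[4,4]^3. HN layers by μ_θ (4 steps, strictly decreasing):
  μ^(1)=17; μ^(2)=8; μ^(3)=7/2; μ^(4)=-19

((2, 0, 0, 0); (0, 0, 1, 1); (1, 1, 0, 0); (0, 0, 0, 3))


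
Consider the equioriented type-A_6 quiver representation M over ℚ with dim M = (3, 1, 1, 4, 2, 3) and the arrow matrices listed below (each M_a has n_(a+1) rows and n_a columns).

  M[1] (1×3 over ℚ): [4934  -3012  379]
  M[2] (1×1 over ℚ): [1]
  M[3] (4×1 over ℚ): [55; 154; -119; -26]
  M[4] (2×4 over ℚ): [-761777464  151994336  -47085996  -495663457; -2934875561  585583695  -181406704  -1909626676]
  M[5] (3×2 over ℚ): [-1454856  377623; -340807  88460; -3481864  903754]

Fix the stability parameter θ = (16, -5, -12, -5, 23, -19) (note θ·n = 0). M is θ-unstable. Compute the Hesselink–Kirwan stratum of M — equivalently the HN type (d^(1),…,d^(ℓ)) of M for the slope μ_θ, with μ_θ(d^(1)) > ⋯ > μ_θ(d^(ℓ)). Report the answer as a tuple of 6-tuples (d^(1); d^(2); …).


Via rank(M_{q-1}∘⋯∘M_p): M ≅ I[1,1]^2, I[1,6], I[4,4]^2, I[4,6], I[6,6].
μ_θ-semistable layers: μ^(1)=16; μ^(2)=2; μ^(3)=-3/2; μ^(4)=-5; μ^(5)=-19

((2, 0, 0, 0, 0, 0); (0, 0, 0, 0, 2, 2); (1, 1, 1, 1, 0, 0); (0, 0, 0, 3, 0, 0); (0, 0, 0, 0, 0, 1))


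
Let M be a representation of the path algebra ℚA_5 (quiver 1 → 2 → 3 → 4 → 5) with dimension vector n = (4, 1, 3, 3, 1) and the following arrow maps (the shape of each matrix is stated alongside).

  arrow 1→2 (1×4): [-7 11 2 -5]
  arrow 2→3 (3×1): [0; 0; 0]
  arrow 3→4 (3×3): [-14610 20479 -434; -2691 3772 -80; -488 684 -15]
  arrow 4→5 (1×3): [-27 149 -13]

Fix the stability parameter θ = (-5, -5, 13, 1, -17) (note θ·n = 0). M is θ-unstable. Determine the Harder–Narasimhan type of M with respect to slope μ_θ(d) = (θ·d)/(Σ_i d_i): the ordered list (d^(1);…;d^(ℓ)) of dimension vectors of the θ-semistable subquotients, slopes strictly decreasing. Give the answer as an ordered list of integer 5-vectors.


Barcode: M ≅ I[1,1]^3, I[1,2], I[3,4]^2, I[3,5]. HN layers by μ_θ (3 steps, strictly decreasing):
  μ^(1)=7; μ^(2)=-1; μ^(3)=-5

((0, 0, 2, 2, 0); (0, 0, 1, 1, 1); (4, 1, 0, 0, 0))


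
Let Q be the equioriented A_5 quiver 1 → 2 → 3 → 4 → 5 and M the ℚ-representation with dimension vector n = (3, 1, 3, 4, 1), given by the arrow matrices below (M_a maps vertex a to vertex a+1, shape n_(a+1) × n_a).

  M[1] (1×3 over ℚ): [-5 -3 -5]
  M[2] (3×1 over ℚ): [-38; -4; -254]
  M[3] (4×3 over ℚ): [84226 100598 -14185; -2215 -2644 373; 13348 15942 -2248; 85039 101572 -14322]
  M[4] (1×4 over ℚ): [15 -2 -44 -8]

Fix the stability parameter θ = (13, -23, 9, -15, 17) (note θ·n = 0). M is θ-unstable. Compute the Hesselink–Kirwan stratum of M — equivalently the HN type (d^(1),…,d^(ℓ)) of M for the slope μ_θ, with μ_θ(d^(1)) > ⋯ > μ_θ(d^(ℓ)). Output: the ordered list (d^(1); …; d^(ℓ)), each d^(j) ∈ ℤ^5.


Interval decomposition of M: I[1,1]^2, I[1,5], I[3,4]^2, I[4,4].
HN type (ℓ=5): μ^(1)=17; μ^(2)=13; μ^(3)=-3; μ^(4)=-5; μ^(5)=-15

((0, 0, 0, 0, 1); (2, 0, 0, 0, 0); (0, 0, 3, 3, 0); (1, 1, 0, 0, 0); (0, 0, 0, 1, 0))


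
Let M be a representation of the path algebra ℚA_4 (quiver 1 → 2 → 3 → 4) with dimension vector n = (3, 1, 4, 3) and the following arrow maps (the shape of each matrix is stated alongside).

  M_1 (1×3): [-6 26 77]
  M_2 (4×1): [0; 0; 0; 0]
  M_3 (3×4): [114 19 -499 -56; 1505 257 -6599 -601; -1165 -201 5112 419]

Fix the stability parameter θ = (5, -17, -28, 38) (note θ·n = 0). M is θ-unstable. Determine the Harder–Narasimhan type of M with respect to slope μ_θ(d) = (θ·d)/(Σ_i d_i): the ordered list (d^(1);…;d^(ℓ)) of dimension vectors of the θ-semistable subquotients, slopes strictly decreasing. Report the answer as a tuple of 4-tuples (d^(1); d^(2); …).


Interval decomposition of M: I[1,1]^2, I[1,2], I[3,3], I[3,4]^3.
HN type (ℓ=4): μ^(1)=38; μ^(2)=5; μ^(3)=-6; μ^(4)=-28

((0, 0, 0, 3); (2, 0, 0, 0); (1, 1, 0, 0); (0, 0, 4, 0))


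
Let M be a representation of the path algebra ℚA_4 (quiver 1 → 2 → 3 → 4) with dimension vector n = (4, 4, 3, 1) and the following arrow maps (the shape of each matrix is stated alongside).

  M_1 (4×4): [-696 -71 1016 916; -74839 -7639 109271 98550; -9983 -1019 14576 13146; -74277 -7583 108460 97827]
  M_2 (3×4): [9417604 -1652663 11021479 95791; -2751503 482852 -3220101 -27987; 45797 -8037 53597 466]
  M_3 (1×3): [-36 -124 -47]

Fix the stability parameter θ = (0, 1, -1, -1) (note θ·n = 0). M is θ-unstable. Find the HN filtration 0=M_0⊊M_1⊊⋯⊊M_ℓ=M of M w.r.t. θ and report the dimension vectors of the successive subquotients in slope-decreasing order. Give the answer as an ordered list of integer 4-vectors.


Barcode: M ≅ I[1,2], I[1,3]^2, I[1,4]. HN layers by μ_θ (3 steps, strictly decreasing):
  μ^(1)=1; μ^(2)=0; μ^(3)=-1/4

((0, 1, 0, 0); (3, 2, 2, 0); (1, 1, 1, 1))


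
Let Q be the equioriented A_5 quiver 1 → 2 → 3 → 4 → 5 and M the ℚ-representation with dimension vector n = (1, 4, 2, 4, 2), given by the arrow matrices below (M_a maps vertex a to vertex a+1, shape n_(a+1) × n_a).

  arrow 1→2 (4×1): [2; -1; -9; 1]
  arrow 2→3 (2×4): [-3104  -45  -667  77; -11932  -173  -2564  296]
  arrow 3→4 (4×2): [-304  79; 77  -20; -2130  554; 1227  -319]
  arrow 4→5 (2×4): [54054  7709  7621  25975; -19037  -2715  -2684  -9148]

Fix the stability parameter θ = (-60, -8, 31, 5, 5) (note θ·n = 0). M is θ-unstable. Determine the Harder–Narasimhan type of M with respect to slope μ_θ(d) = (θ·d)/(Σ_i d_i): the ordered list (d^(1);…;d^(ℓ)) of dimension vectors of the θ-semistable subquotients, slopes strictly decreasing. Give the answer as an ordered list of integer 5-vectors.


Interval decomposition of M: I[1,5], I[2,2]^2, I[2,5], I[4,4]^2.
HN type (ℓ=4): μ^(1)=41/3; μ^(2)=5; μ^(3)=-8; μ^(4)=-60

((0, 0, 2, 2, 2); (0, 0, 0, 2, 0); (0, 4, 0, 0, 0); (1, 0, 0, 0, 0))


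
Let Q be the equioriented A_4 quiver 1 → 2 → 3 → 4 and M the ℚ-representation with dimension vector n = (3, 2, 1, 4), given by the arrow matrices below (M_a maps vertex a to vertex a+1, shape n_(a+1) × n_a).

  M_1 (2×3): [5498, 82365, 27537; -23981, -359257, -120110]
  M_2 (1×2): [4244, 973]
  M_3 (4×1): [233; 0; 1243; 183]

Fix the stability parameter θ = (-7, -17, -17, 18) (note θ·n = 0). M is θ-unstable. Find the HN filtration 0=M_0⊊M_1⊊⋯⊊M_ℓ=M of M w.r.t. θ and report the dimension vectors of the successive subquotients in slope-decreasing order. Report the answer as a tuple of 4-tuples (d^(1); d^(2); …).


Interval decomposition of M: I[1,1], I[1,2], I[1,4], I[4,4]^3.
HN type (ℓ=4): μ^(1)=18; μ^(2)=-7; μ^(3)=-12; μ^(4)=-41/3

((0, 0, 0, 4); (1, 0, 0, 0); (1, 1, 0, 0); (1, 1, 1, 0))


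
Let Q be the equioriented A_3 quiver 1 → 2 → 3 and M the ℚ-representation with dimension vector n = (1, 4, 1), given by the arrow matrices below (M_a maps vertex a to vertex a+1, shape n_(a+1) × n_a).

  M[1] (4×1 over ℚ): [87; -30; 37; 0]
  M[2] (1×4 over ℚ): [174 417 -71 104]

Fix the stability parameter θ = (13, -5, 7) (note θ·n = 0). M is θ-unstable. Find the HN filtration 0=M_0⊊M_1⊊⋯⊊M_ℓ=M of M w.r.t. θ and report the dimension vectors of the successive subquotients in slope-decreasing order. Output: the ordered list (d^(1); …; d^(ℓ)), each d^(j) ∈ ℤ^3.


Barcode: M ≅ I[1,3], I[2,2]^3. HN layers by μ_θ (3 steps, strictly decreasing):
  μ^(1)=7; μ^(2)=4; μ^(3)=-5

((0, 0, 1); (1, 1, 0); (0, 3, 0))


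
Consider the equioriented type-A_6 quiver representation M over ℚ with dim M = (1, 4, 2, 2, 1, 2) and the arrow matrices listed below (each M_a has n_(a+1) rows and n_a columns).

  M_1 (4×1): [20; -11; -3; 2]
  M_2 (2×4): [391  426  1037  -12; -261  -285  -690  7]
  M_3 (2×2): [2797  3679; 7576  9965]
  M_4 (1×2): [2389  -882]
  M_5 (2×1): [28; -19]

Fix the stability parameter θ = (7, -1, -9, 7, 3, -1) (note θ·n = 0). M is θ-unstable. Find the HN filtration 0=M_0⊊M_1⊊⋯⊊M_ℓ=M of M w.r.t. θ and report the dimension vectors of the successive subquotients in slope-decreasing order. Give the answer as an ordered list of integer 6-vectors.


Interval decomposition of M: I[1,6], I[2,2]^2, I[2,4], I[6,6].
HN type (ℓ=4): μ^(1)=7; μ^(2)=3; μ^(3)=-1; μ^(4)=-5

((0, 0, 0, 1, 0, 0); (0, 0, 0, 1, 1, 1); (1, 3, 1, 0, 0, 1); (0, 1, 1, 0, 0, 0))


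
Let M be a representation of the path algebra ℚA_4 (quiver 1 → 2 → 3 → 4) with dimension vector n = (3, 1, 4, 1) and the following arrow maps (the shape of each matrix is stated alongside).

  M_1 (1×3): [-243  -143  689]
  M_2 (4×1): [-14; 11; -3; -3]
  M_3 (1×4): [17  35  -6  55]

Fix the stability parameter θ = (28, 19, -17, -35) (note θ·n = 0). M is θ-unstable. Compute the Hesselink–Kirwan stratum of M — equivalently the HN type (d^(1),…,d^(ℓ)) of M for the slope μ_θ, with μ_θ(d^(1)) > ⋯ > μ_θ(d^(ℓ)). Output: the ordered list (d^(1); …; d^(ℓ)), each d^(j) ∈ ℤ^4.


Barcode: M ≅ I[1,1]^2, I[1,3], I[3,3]^2, I[3,4]. HN layers by μ_θ (4 steps, strictly decreasing):
  μ^(1)=28; μ^(2)=10; μ^(3)=-17; μ^(4)=-26

((2, 0, 0, 0); (1, 1, 1, 0); (0, 0, 2, 0); (0, 0, 1, 1))


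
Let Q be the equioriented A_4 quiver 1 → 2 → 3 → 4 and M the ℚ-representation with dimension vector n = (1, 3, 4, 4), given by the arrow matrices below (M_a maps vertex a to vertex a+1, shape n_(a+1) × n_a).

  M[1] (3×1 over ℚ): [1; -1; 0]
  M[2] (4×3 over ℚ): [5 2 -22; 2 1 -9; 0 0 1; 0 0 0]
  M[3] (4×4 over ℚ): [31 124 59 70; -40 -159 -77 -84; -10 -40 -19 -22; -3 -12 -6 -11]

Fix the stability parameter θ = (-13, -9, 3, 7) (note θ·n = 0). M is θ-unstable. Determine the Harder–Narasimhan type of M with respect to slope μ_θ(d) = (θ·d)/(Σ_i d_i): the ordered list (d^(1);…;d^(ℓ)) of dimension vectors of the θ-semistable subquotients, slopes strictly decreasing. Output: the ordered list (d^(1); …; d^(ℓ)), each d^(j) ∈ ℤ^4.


Interval decomposition of M: I[1,4], I[2,4]^2, I[3,4].
HN type (ℓ=4): μ^(1)=7; μ^(2)=3; μ^(3)=-9; μ^(4)=-13

((0, 0, 0, 4); (0, 0, 4, 0); (0, 3, 0, 0); (1, 0, 0, 0))


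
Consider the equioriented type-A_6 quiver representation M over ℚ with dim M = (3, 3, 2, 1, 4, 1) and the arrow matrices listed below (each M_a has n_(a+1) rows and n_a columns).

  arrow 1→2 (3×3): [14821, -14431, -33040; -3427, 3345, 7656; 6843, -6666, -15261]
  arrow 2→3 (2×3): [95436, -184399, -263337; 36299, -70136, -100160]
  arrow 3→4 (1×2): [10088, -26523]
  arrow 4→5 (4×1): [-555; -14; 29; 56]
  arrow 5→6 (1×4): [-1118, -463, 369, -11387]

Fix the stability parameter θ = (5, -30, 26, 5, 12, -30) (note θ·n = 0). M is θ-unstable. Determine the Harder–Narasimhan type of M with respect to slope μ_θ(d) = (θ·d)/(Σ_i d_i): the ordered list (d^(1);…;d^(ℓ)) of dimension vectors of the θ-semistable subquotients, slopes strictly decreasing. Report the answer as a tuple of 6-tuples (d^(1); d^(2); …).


Barcode: M ≅ I[1,1], I[1,3], I[1,6], I[2,2], I[5,5]^3. HN layers by μ_θ (6 steps, strictly decreasing):
  μ^(1)=26; μ^(2)=12; μ^(3)=5; μ^(4)=13/4; μ^(5)=-25/2; μ^(6)=-30

((0, 0, 1, 0, 0, 0); (0, 0, 0, 0, 3, 0); (1, 0, 0, 0, 0, 0); (0, 0, 1, 1, 1, 1); (2, 2, 0, 0, 0, 0); (0, 1, 0, 0, 0, 0))


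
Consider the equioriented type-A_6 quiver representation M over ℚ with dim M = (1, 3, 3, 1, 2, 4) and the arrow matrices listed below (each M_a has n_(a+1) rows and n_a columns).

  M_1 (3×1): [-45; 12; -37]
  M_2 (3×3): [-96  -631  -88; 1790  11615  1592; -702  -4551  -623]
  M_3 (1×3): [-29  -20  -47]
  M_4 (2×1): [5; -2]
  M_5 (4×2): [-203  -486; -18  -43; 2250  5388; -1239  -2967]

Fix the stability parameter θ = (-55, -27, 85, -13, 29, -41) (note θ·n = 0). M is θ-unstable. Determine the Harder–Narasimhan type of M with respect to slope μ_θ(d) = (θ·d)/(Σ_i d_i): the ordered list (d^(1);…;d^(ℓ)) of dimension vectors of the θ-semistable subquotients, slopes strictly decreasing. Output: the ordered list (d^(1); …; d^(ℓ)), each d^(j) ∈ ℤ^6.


Interval decomposition of M: I[1,6], I[2,3]^2, I[5,6], I[6,6]^2.
HN type (ℓ=6): μ^(1)=85; μ^(2)=15; μ^(3)=-6; μ^(4)=-27; μ^(5)=-41; μ^(6)=-55

((0, 0, 2, 0, 0, 0); (0, 0, 1, 1, 1, 1); (0, 0, 0, 0, 1, 1); (0, 3, 0, 0, 0, 0); (0, 0, 0, 0, 0, 2); (1, 0, 0, 0, 0, 0))


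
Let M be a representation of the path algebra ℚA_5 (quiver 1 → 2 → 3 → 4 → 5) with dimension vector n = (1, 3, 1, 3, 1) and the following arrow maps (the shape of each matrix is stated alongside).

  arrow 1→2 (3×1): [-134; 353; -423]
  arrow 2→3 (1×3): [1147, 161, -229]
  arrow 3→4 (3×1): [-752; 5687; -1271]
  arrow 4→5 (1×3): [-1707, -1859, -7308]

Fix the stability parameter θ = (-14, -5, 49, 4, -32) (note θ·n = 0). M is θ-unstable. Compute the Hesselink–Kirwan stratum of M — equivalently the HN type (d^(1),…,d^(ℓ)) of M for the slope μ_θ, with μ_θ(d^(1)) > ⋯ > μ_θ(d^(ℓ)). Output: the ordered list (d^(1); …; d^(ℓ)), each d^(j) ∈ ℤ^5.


Via rank(M_{q-1}∘⋯∘M_p): M ≅ I[1,5], I[2,2]^2, I[4,4]^2.
μ_θ-semistable layers: μ^(1)=7; μ^(2)=4; μ^(3)=-5; μ^(4)=-14

((0, 0, 1, 1, 1); (0, 0, 0, 2, 0); (0, 3, 0, 0, 0); (1, 0, 0, 0, 0))


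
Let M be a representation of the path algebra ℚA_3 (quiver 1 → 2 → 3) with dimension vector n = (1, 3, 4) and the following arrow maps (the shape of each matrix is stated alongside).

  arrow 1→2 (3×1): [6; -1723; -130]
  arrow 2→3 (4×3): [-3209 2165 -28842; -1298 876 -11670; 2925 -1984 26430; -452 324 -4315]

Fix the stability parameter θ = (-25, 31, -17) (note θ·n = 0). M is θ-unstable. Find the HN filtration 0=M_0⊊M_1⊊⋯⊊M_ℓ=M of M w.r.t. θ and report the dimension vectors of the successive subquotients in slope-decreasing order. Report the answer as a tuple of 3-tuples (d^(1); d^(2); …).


Barcode: M ≅ I[1,3], I[2,3]^2, I[3,3]. HN layers by μ_θ (3 steps, strictly decreasing):
  μ^(1)=7; μ^(2)=-17; μ^(3)=-25

((0, 3, 3); (0, 0, 1); (1, 0, 0))


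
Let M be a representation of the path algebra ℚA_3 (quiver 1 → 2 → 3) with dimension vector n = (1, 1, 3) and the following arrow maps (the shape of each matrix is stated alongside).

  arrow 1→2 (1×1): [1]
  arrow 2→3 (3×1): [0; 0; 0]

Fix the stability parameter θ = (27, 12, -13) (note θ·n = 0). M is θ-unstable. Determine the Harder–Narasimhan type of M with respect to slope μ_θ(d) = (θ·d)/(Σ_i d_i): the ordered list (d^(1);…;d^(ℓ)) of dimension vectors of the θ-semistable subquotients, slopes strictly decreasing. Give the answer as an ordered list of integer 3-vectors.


Via rank(M_{q-1}∘⋯∘M_p): M ≅ I[1,2], I[3,3]^3.
μ_θ-semistable layers: μ^(1)=39/2; μ^(2)=-13

((1, 1, 0); (0, 0, 3))


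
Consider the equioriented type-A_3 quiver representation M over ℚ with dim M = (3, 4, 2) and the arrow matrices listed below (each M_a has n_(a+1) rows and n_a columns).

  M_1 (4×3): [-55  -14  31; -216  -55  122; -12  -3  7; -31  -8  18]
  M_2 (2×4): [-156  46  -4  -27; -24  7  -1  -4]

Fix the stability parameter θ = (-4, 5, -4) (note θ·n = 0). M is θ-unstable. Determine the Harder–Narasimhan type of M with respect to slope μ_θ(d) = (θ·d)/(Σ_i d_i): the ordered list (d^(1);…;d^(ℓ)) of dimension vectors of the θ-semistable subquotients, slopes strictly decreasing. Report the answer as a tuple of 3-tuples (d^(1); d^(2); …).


Barcode: M ≅ I[1,2], I[1,3]^2, I[2,2]. HN layers by μ_θ (3 steps, strictly decreasing):
  μ^(1)=5; μ^(2)=1/2; μ^(3)=-4

((0, 2, 0); (0, 2, 2); (3, 0, 0))


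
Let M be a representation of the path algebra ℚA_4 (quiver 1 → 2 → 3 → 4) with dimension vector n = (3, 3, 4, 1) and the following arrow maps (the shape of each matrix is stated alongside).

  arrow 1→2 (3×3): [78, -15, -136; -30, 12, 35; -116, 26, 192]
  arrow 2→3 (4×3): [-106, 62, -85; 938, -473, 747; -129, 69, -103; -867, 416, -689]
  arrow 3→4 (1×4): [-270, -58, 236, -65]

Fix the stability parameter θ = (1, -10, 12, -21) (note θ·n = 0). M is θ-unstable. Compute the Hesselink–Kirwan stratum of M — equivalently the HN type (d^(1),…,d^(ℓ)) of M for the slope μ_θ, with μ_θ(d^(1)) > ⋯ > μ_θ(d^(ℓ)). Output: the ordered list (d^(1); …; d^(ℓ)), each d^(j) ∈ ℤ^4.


Interval decomposition of M: I[1,1], I[1,3], I[1,4], I[2,3], I[3,3].
HN type (ℓ=4): μ^(1)=12; μ^(2)=1; μ^(3)=-9/2; μ^(4)=-10

((0, 0, 3, 0); (1, 0, 0, 0); (2, 2, 1, 1); (0, 1, 0, 0))


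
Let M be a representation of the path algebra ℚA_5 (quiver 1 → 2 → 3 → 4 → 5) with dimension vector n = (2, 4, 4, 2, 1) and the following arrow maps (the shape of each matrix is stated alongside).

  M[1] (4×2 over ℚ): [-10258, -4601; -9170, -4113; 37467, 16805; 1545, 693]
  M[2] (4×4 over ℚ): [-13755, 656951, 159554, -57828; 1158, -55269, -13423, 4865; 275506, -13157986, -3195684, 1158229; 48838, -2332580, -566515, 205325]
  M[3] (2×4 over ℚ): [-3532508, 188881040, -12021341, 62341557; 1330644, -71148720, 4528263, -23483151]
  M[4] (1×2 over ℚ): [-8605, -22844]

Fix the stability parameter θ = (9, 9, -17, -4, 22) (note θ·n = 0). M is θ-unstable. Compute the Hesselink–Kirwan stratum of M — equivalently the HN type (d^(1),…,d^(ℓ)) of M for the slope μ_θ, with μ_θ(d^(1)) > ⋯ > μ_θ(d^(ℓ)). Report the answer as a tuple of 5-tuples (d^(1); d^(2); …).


Barcode: M ≅ I[1,3], I[1,5], I[2,3]^2, I[4,4]. HN layers by μ_θ (4 steps, strictly decreasing):
  μ^(1)=22; μ^(2)=1/3; μ^(3)=-3/4; μ^(4)=-4

((0, 0, 0, 0, 1); (1, 1, 1, 0, 0); (1, 1, 1, 1, 0); (0, 2, 2, 1, 0))


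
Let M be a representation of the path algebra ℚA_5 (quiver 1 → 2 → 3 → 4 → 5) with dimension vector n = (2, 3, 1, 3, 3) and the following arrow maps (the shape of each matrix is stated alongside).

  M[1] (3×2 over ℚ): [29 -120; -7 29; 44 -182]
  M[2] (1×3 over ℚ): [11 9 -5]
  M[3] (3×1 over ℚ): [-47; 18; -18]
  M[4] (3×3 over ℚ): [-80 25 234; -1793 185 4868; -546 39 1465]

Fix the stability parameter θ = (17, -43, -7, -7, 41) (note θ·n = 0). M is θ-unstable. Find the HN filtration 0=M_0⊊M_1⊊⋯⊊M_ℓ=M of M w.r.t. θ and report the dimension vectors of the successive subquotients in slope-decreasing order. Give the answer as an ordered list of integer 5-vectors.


Via rank(M_{q-1}∘⋯∘M_p): M ≅ I[1,2], I[1,5], I[2,2], I[4,5]^2.
μ_θ-semistable layers: μ^(1)=41; μ^(2)=-7; μ^(3)=-13; μ^(4)=-43

((0, 0, 0, 0, 3); (0, 0, 1, 3, 0); (2, 2, 0, 0, 0); (0, 1, 0, 0, 0))


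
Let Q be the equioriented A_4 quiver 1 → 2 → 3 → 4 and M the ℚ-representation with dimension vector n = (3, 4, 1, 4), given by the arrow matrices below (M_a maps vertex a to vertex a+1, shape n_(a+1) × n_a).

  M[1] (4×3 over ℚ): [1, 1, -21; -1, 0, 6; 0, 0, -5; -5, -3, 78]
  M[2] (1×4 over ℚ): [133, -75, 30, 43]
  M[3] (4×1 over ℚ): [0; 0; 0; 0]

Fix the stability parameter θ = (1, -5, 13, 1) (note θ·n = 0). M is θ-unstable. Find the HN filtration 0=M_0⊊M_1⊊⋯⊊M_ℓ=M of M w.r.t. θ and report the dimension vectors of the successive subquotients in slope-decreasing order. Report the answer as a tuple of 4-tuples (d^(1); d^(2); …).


Interval decomposition of M: I[1,2]^2, I[1,3], I[2,2], I[4,4]^4.
HN type (ℓ=4): μ^(1)=13; μ^(2)=1; μ^(3)=-2; μ^(4)=-5

((0, 0, 1, 0); (0, 0, 0, 4); (3, 3, 0, 0); (0, 1, 0, 0))


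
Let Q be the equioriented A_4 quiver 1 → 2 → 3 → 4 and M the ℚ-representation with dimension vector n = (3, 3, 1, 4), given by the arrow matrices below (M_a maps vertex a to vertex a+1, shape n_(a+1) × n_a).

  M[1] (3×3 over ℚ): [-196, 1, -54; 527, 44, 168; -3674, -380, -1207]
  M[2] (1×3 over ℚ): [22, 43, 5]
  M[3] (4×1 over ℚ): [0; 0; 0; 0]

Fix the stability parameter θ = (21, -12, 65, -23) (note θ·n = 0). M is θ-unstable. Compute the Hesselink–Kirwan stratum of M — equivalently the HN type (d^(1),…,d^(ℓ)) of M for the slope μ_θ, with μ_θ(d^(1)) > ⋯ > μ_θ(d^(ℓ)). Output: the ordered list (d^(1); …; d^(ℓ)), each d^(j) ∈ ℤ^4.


Interval decomposition of M: I[1,2]^2, I[1,3], I[4,4]^4.
HN type (ℓ=3): μ^(1)=65; μ^(2)=9/2; μ^(3)=-23

((0, 0, 1, 0); (3, 3, 0, 0); (0, 0, 0, 4))


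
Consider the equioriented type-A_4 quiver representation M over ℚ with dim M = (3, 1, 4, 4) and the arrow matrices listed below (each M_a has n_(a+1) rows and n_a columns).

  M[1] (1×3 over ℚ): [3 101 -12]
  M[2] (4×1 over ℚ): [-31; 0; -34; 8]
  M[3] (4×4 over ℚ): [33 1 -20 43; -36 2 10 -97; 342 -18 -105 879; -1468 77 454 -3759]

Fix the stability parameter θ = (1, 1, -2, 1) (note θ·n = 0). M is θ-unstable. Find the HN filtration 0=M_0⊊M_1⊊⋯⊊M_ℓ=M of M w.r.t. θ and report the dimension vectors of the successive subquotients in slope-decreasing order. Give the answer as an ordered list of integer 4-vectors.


Barcode: M ≅ I[1,1]^2, I[1,4], I[3,4]^3. HN layers by μ_θ (3 steps, strictly decreasing):
  μ^(1)=1; μ^(2)=0; μ^(3)=-2

((2, 0, 0, 4); (1, 1, 1, 0); (0, 0, 3, 0))


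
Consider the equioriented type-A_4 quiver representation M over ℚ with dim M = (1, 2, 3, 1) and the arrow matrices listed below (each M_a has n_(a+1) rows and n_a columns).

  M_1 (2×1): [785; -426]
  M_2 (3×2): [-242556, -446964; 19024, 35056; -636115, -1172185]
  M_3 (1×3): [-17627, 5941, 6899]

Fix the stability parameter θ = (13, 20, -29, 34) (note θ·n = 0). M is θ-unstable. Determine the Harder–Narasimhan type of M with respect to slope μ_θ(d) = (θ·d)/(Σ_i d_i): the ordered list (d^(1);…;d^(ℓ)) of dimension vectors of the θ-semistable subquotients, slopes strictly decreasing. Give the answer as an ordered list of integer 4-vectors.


Interval decomposition of M: I[1,4], I[2,2], I[3,3]^2.
HN type (ℓ=4): μ^(1)=34; μ^(2)=20; μ^(3)=4/3; μ^(4)=-29

((0, 0, 0, 1); (0, 1, 0, 0); (1, 1, 1, 0); (0, 0, 2, 0))


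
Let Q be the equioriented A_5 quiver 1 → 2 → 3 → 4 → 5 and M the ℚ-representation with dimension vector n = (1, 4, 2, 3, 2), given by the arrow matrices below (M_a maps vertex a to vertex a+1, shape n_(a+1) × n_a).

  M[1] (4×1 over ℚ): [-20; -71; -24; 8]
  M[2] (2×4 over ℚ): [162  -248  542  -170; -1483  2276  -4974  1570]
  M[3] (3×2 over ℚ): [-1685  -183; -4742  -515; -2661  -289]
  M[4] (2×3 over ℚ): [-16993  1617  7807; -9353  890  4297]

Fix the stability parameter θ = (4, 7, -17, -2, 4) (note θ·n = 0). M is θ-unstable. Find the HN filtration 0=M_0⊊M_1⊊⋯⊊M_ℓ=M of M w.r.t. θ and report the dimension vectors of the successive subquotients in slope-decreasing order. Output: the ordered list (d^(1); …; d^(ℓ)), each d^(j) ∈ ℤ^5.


Via rank(M_{q-1}∘⋯∘M_p): M ≅ I[1,2], I[2,2], I[2,5]^2, I[4,4].
μ_θ-semistable layers: μ^(1)=7; μ^(2)=4; μ^(3)=-2; μ^(4)=-5

((0, 2, 0, 0, 0); (1, 0, 0, 0, 2); (0, 0, 0, 3, 0); (0, 2, 2, 0, 0))


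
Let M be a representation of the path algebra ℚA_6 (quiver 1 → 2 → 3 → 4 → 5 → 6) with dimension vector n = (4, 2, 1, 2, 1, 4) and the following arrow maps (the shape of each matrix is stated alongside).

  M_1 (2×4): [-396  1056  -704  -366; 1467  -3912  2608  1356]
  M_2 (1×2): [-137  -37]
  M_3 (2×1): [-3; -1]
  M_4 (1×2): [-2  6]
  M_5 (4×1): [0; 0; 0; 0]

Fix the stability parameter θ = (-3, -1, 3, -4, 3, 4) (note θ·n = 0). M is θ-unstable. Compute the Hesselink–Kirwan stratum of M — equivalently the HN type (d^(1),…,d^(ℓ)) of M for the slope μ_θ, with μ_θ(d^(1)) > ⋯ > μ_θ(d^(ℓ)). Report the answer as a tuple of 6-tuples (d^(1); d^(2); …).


Barcode: M ≅ I[1,1]^2, I[1,2], I[1,4], I[4,5], I[6,6]^4. HN layers by μ_θ (6 steps, strictly decreasing):
  μ^(1)=4; μ^(2)=3; μ^(3)=-1/2; μ^(4)=-1; μ^(5)=-3; μ^(6)=-4

((0, 0, 0, 0, 0, 4); (0, 0, 0, 0, 1, 0); (0, 0, 1, 1, 0, 0); (0, 2, 0, 0, 0, 0); (4, 0, 0, 0, 0, 0); (0, 0, 0, 1, 0, 0))
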